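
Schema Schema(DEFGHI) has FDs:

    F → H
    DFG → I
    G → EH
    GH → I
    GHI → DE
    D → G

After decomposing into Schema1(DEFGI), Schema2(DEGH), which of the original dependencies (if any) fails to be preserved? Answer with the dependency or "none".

F → H

Check F → H: no single fragment contains all of {FH}, and the restricted closure of {F} across the fragments never reaches {H}.
DFG → I is preserved.
G → EH is preserved.
GH → I is preserved.
GHI → DE is preserved.
D → G is preserved.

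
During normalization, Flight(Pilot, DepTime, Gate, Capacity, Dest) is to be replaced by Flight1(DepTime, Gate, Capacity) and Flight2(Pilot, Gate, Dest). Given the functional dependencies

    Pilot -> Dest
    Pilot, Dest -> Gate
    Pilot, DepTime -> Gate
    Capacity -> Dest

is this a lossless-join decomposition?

Common attributes: Flight1 ∩ Flight2 = {Gate}.
No dependency enlarges {Gate}, so (Gate)⁺ = {Gate}.
The closure contains neither all of Flight1 = {DepTime, Gate, Capacity} nor all of Flight2 = {Pilot, Gate, Dest}, so the common attributes are not a superkey of either fragment. The join is lossy.

No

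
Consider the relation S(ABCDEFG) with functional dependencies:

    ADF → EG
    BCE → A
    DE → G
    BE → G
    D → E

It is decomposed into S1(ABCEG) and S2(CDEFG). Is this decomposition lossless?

No

Common attributes: S1 ∩ S2 = {CEG}.
No dependency enlarges {CEG}, so (CEG)⁺ = {CEG}.
The closure contains neither all of S1 = {ABCEG} nor all of S2 = {CDEFG}, so the common attributes are not a superkey of either fragment. The join is lossy.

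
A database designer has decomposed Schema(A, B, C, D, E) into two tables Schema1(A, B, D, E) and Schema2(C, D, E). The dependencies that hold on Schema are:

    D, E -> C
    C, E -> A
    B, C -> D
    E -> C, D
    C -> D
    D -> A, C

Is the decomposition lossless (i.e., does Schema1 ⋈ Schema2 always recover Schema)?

Yes

Common attributes: Schema1 ∩ Schema2 = {D, E}.
Closure of {D, E}: D, E → C applies, adding C; C, E → A applies, adding A. So (D, E)⁺ = {A, C, D, E}.
This closure contains every attribute of Schema2, so Schema1 ∩ Schema2 → Schema2. The join is lossless.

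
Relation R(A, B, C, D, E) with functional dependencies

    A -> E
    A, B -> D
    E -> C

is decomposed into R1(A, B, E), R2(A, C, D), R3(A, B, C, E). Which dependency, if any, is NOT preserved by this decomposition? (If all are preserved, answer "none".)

A, B -> D

Check A, B → D: no single fragment contains all of {A, B, D}, and the restricted closure of {A, B} across the fragments never reaches {D}.
A → E is preserved.
E → C is preserved.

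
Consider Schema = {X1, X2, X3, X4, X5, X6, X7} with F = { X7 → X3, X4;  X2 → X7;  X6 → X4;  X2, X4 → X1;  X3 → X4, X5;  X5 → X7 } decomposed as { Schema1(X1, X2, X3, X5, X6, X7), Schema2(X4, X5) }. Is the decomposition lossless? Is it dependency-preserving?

Lossless test: (X5)⁺ = {X3, X4, X5, X7}, which contains all of one fragment — lossless.
Dependency preservation: the restricted closure of {X6} across the fragments never reaches {X4}, so X6 → X4 cannot be enforced without a join — not preserved.

lossless but not dependency-preserving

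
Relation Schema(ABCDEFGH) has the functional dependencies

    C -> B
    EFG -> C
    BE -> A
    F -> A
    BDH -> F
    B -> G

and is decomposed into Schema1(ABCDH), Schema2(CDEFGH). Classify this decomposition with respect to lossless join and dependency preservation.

lossless but not dependency-preserving

Lossless test: (CDH)⁺ = {ABCDFGH}, which contains all of one fragment — lossless.
Dependency preservation: the restricted closure of {BE} across the fragments never reaches {A}, so BE → A cannot be enforced without a join — not preserved.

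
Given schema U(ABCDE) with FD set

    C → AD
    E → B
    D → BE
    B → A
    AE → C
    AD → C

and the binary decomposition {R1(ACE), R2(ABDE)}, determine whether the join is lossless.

Yes

Common attributes: R1 ∩ R2 = {AE}.
Closure of {AE}: E → B applies, adding B; AE → C applies, adding C; C → AD applies, adding D. So (AE)⁺ = {ABCDE}.
This closure contains every attribute of R1, so R1 ∩ R2 → R1. The join is lossless.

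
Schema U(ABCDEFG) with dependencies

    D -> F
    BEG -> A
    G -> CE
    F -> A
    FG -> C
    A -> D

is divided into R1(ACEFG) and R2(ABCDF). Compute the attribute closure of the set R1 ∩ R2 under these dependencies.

R1 ∩ R2 = {ACF}.
A → D applies, adding D
Closure: {ACDF}.

ACDF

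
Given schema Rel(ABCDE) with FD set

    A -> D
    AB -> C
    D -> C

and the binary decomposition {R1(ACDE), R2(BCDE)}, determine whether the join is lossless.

No

Common attributes: R1 ∩ R2 = {CDE}.
No dependency enlarges {CDE}, so (CDE)⁺ = {CDE}.
The closure contains neither all of R1 = {ACDE} nor all of R2 = {BCDE}, so the common attributes are not a superkey of either fragment. The join is lossy.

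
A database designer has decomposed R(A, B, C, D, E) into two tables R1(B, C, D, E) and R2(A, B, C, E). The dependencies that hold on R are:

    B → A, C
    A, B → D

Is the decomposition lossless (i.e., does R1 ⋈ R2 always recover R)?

Yes

Common attributes: R1 ∩ R2 = {B, C, E}.
Closure of {B, C, E}: B → A, C applies, adding A; A, B → D applies, adding D. So (B, C, E)⁺ = {A, B, C, D, E}.
This closure contains every attribute of R1, so R1 ∩ R2 → R1. The join is lossless.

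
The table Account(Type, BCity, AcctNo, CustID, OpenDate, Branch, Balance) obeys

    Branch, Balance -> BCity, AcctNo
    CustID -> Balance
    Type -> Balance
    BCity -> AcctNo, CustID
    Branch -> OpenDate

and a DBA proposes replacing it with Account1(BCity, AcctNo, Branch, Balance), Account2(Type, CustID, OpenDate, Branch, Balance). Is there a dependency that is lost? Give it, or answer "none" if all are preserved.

Check BCity → AcctNo, CustID: no single fragment contains all of {BCity, AcctNo, CustID}, and the restricted closure of {BCity} across the fragments never reaches {AcctNo, CustID}.
Branch, Balance → BCity, AcctNo is preserved.
CustID → Balance is preserved.
Type → Balance is preserved.
Branch → OpenDate is preserved.

BCity -> AcctNo, CustID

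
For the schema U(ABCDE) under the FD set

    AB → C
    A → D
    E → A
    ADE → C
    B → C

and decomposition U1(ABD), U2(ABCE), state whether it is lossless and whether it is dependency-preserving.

Lossless test: (AB)⁺ = {ABCD}, which contains all of one fragment — lossless.
Dependency preservation: ADE → C is not contained in any single fragment, but the restricted closure of its left-hand side across the fragments still reaches the right-hand side; the remaining FDs each lie inside some fragment. All dependencies are preserved.

lossless and dependency-preserving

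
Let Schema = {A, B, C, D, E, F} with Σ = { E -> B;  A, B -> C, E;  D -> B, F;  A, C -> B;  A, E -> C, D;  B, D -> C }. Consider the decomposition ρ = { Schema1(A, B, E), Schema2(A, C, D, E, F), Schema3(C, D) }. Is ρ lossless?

Yes

Chase test. Columns are A, B, C, D, E, F; row i has aⱼ where attribute j ∈ Schemai, else bᵢⱼ.
Initial tableau (one row per fragment):
  row 1: a1 a2 b13 b14 a5 b16
  row 2: a1 b22 a3 a4 a5 a6
  row 3: b31 b32 a3 a4 b35 b36
Rows 1 and 2 agree on E; apply E→B and equate their B entries.
Rows 1 and 2 agree on A, B; apply A, B→C, E and equate their C, E entries.
Rows 2 and 3 agree on D; apply D→B, F and equate their B, F entries.
Rows 1 and 2 agree on A, E; apply A, E→C, D and equate their C, D entries.
Rows 1 and 2 agree on D; apply D→B, F and equate their B, F entries.
Row 1 is now all distinguished symbols — the join is lossless.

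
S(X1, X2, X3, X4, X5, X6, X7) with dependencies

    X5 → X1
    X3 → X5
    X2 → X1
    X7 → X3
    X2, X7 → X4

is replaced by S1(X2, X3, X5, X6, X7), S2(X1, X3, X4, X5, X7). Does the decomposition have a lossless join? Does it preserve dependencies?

lossy and not dependency-preserving

Lossless test: (X3, X5, X7)⁺ = {X1, X3, X5, X7}, which is a superkey of neither fragment — lossy.
Dependency preservation: the restricted closure of {X2} across the fragments never reaches {X1}, so X2 → X1 cannot be enforced without a join — not preserved.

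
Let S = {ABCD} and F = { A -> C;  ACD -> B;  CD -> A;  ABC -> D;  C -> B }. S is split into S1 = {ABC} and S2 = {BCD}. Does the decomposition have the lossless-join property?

Common attributes: S1 ∩ S2 = {BC}.
No dependency enlarges {BC}, so (BC)⁺ = {BC}.
The closure contains neither all of S1 = {ABC} nor all of S2 = {BCD}, so the common attributes are not a superkey of either fragment. The join is lossy.

No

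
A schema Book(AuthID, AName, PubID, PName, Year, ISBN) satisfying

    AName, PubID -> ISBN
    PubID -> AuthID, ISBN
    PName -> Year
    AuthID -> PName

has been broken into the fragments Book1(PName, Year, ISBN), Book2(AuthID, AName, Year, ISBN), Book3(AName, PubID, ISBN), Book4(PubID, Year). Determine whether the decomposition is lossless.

Chase test. Columns are AuthID, AName, PubID, PName, Year, ISBN; row i has aⱼ where attribute j ∈ Booki, else bᵢⱼ.
Initial tableau (one row per fragment):
  row 1: b11 b12 b13 a4 a5 a6
  row 2: a1 a2 b23 b24 a5 a6
  row 3: b31 a2 a3 b34 b35 a6
  row 4: b41 b42 a3 b44 a5 b46
Rows 3 and 4 agree on PubID; apply PubID→AuthID, ISBN and equate their AuthID, ISBN entries.
Rows 3 and 4 agree on AuthID; apply AuthID→PName and equate their PName entries.
Rows 3 and 4 agree on PName; apply PName→Year and equate their Year entries.
No row becomes fully distinguished — the join is lossy.

No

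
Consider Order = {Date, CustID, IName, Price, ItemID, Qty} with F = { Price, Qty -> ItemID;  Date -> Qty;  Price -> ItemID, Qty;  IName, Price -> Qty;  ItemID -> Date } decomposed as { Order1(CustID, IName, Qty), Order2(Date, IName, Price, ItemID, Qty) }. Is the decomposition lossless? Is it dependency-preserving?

Lossless test: (IName, Qty)⁺ = {IName, Qty}, which is a superkey of neither fragment — lossy.
Dependency preservation: every FD's attributes lie within a single fragment, so each can be enforced locally — preserved.

lossy but dependency-preserving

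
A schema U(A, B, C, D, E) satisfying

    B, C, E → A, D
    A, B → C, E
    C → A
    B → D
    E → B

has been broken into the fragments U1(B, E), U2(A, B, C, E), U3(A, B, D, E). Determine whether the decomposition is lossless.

Yes

Chase test. Columns are A, B, C, D, E; row i has aⱼ where attribute j ∈ Ui, else bᵢⱼ.
Initial tableau (one row per fragment):
  row 1: b11 a2 b13 b14 a5
  row 2: a1 a2 a3 b24 a5
  row 3: a1 a2 b33 a4 a5
Rows 2 and 3 agree on A, B; apply A, B→C, E and equate their C, E entries.
Rows 1 and 2 agree on B; apply B→D and equate their D entries.
Rows 1 and 3 agree on B; apply B→D and equate their D entries.
Row 2 is now all distinguished symbols — the join is lossless.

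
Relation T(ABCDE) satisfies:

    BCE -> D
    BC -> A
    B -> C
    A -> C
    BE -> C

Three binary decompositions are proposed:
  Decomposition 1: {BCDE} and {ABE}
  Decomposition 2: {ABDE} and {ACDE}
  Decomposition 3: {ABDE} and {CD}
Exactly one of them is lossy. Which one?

Decomposition 3

Decomposition 1: common = {BE}, closure = {ABCDE} → lossless.
Decomposition 2: common = {ADE}, closure = {ACDE} → lossless.
Decomposition 3: common = {D}, closure = {D} → lossy.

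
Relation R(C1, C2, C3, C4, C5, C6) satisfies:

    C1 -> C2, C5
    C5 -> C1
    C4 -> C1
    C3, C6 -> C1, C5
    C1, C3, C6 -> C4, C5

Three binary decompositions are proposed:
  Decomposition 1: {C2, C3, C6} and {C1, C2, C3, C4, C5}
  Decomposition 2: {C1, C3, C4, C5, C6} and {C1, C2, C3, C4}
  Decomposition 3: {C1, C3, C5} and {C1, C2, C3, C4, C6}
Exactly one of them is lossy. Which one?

Decomposition 1: common = {C2, C3}, closure = {C2, C3} → lossy.
Decomposition 2: common = {C1, C3, C4}, closure = {C1, C2, C3, C4, C5} → lossless.
Decomposition 3: common = {C1, C3}, closure = {C1, C2, C3, C5} → lossless.

Decomposition 1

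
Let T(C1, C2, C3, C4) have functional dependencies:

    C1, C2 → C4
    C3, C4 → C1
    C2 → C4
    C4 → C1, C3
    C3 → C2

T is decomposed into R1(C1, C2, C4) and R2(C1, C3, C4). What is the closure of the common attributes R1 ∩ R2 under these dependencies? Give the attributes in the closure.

R1 ∩ R2 = {C1, C4}.
C4 → C1, C3 applies, adding C3
C3 → C2 applies, adding C2
Closure: {C1, C2, C3, C4}.

C1, C2, C3, C4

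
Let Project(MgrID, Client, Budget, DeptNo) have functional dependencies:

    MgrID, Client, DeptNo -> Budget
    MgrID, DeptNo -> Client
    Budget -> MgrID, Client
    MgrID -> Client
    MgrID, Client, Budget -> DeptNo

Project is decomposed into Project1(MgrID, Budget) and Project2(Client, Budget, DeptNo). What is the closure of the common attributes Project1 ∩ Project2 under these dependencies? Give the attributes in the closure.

MgrID, Client, Budget, DeptNo

Project1 ∩ Project2 = {Budget}.
Budget → MgrID, Client applies, adding MgrID, Client
MgrID, Client, Budget → DeptNo applies, adding DeptNo
Closure: {MgrID, Client, Budget, DeptNo}.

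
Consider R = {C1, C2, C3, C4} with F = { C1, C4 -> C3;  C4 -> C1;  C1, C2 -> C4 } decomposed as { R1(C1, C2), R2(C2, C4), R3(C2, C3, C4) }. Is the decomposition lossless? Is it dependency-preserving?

lossy and not dependency-preserving

Lossless test (chase): Rows 2 and 3 agree on C4; apply C4→C1 and equate their C1 entries. Rows 2 and 3 agree on C1, C4; apply C1, C4→C3 and equate their C3 entries. No row becomes fully distinguished — the join is lossy.
Dependency preservation: the restricted closure of {C4} across the fragments never reaches {C1}, so C4 → C1 cannot be enforced without a join — not preserved.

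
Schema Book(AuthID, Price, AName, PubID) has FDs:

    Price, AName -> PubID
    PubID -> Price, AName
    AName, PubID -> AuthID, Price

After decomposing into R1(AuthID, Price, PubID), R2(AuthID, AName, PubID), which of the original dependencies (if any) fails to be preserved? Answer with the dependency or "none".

Price, AName -> PubID

Check Price, AName → PubID: no single fragment contains all of {Price, AName, PubID}, and the restricted closure of {Price, AName} across the fragments never reaches {PubID}.
PubID → Price, AName is preserved.
AName, PubID → AuthID, Price is preserved.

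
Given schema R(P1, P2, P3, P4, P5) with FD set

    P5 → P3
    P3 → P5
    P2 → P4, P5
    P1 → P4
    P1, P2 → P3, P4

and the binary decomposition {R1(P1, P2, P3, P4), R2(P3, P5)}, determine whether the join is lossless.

Common attributes: R1 ∩ R2 = {P3}.
Closure of {P3}: P3 → P5 applies, adding P5. So (P3)⁺ = {P3, P5}.
This closure contains every attribute of R2, so R1 ∩ R2 → R2. The join is lossless.

Yes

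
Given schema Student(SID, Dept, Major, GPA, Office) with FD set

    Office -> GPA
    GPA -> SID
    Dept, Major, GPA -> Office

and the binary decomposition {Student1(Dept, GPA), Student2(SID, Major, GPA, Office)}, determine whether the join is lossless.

Common attributes: Student1 ∩ Student2 = {GPA}.
Closure of {GPA}: GPA → SID applies, adding SID. So (GPA)⁺ = {SID, GPA}.
The closure contains neither all of Student1 = {Dept, GPA} nor all of Student2 = {SID, Major, GPA, Office}, so the common attributes are not a superkey of either fragment. The join is lossy.

No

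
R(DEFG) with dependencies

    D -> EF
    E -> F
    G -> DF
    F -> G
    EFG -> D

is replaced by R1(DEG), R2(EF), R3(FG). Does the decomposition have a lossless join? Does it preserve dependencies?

Lossless test (chase): Rows 1 and 2 agree on E; apply E→F and equate their F entries. Rows 1 and 3 agree on G; apply G→DF and equate their DF entries. Rows 1 and 2 agree on F; apply F→G and equate their G entries. Rows 1 and 2 agree on EFG; apply EFG→D and equate their D entries. Rows 1 and 3 agree on D; apply D→EF and equate their EF entries. Row 1 is now all distinguished symbols — the join is lossless.
Dependency preservation: D → EF; G → DF; EFG → D are not contained in any single fragment, but the restricted closure of each left-hand side across the fragments still reaches the right-hand side; the remaining FDs each lie inside some fragment. All dependencies are preserved.

lossless and dependency-preserving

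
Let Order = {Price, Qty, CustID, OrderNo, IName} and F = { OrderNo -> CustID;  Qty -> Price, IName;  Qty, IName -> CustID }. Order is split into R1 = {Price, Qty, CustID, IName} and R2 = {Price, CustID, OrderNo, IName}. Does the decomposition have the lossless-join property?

Common attributes: R1 ∩ R2 = {Price, CustID, IName}.
No dependency enlarges {Price, CustID, IName}, so (Price, CustID, IName)⁺ = {Price, CustID, IName}.
The closure contains neither all of R1 = {Price, Qty, CustID, IName} nor all of R2 = {Price, CustID, OrderNo, IName}, so the common attributes are not a superkey of either fragment. The join is lossy.

No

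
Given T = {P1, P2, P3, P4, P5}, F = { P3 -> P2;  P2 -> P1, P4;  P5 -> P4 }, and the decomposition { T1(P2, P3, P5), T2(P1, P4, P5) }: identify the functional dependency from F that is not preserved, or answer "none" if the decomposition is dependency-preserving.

P2 -> P1, P4

Check P2 → P1, P4: no single fragment contains all of {P1, P2, P4}, and the restricted closure of {P2} across the fragments never reaches {P1, P4}.
P3 → P2 is preserved.
P5 → P4 is preserved.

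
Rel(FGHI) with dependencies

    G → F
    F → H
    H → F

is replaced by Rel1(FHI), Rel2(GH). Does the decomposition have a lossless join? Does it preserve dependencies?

Lossless test: (H)⁺ = {FH}, which is a superkey of neither fragment — lossy.
Dependency preservation: G → F is not contained in any single fragment, but the restricted closure of its left-hand side across the fragments still reaches the right-hand side; the remaining FDs each lie inside some fragment. All dependencies are preserved.

lossy but dependency-preserving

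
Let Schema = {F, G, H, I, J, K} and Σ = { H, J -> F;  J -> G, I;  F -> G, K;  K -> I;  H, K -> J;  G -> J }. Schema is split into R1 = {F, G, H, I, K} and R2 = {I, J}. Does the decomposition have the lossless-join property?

Common attributes: R1 ∩ R2 = {I}.
No dependency enlarges {I}, so (I)⁺ = {I}.
The closure contains neither all of R1 = {F, G, H, I, K} nor all of R2 = {I, J}, so the common attributes are not a superkey of either fragment. The join is lossy.

No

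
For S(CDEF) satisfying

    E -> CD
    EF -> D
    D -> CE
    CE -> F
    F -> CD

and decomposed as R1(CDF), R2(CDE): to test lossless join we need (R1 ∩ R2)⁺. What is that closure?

CDEF

R1 ∩ R2 = {CD}.
D → CE applies, adding E
CE → F applies, adding F
Closure: {CDEF}.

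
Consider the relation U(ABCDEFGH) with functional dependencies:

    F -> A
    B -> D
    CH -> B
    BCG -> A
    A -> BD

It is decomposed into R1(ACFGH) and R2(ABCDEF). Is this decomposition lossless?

No

Common attributes: R1 ∩ R2 = {ACF}.
Closure of {ACF}: A → BD applies, adding BD. So (ACF)⁺ = {ABCDF}.
The closure contains neither all of R1 = {ACFGH} nor all of R2 = {ABCDEF}, so the common attributes are not a superkey of either fragment. The join is lossy.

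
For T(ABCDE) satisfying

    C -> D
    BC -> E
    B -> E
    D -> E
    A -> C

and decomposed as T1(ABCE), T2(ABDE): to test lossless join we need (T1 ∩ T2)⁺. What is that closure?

T1 ∩ T2 = {ABE}.
A → C applies, adding C
C → D applies, adding D
Closure: {ABCDE}.

ABCDE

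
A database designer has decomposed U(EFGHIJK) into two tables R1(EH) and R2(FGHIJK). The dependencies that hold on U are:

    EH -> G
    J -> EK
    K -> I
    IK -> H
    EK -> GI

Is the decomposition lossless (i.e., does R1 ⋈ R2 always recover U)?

Common attributes: R1 ∩ R2 = {H}.
No dependency enlarges {H}, so (H)⁺ = {H}.
The closure contains neither all of R1 = {EH} nor all of R2 = {FGHIJK}, so the common attributes are not a superkey of either fragment. The join is lossy.

No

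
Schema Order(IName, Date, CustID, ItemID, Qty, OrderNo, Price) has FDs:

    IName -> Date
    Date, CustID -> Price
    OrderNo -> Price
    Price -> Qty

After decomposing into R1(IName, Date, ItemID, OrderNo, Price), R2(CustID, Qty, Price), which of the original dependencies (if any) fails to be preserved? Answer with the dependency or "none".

Date, CustID -> Price

Check Date, CustID → Price: no single fragment contains all of {Date, CustID, Price}, and the restricted closure of {Date, CustID} across the fragments never reaches {Price}.
IName → Date is preserved.
OrderNo → Price is preserved.
Price → Qty is preserved.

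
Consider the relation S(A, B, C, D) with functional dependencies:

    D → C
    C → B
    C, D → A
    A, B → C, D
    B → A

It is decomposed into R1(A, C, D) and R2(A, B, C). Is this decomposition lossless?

Yes

Common attributes: R1 ∩ R2 = {A, C}.
Closure of {A, C}: C → B applies, adding B; A, B → C, D applies, adding D. So (A, C)⁺ = {A, B, C, D}.
This closure contains every attribute of R1, so R1 ∩ R2 → R1. The join is lossless.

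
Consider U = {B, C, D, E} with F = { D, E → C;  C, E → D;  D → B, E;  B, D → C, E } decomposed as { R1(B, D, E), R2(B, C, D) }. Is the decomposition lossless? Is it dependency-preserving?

lossless but not dependency-preserving

Lossless test: (B, D)⁺ = {B, C, D, E}, which contains all of one fragment — lossless.
Dependency preservation: the restricted closure of {C, E} across the fragments never reaches {D}, so C, E → D cannot be enforced without a join — not preserved.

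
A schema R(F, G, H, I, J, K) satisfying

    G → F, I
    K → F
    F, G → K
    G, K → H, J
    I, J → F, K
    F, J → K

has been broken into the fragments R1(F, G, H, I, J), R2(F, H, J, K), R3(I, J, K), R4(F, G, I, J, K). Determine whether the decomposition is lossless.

Yes

Chase test. Columns are F, G, H, I, J, K; row i has aⱼ where attribute j ∈ Ri, else bᵢⱼ.
Initial tableau (one row per fragment):
  row 1: a1 a2 a3 a4 a5 b16
  row 2: a1 b22 a3 b24 a5 a6
  row 3: b31 b32 b33 a4 a5 a6
  row 4: a1 a2 b43 a4 a5 a6
Rows 2 and 3 agree on K; apply K→F and equate their F entries.
Rows 1 and 4 agree on F, G; apply F, G→K and equate their K entries.
Rows 1 and 4 agree on G, K; apply G, K→H, J and equate their H, J entries.
Row 1 is now all distinguished symbols — the join is lossless.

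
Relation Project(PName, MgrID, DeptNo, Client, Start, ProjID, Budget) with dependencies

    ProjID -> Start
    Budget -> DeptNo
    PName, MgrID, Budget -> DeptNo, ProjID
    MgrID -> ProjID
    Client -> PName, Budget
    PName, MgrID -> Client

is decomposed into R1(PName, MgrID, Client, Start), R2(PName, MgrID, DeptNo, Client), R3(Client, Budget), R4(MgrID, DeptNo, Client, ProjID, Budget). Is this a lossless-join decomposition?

Chase test. Columns are PName, MgrID, DeptNo, Client, Start, ProjID, Budget; row i has aⱼ where attribute j ∈ Ri, else bᵢⱼ.
Initial tableau (one row per fragment):
  row 1: a1 a2 b13 a4 a5 b16 b17
  row 2: a1 a2 a3 a4 b25 b26 b27
  row 3: b31 b32 b33 a4 b35 b36 a7
  row 4: b41 a2 a3 a4 b45 a6 a7
Rows 3 and 4 agree on Budget; apply Budget→DeptNo and equate their DeptNo entries.
Rows 1 and 2 agree on MgrID; apply MgrID→ProjID and equate their ProjID entries.
Rows 1 and 4 agree on MgrID; apply MgrID→ProjID and equate their ProjID entries.
Rows 1 and 2 agree on Client; apply Client→PName, Budget and equate their PName, Budget entries.
Rows 1 and 3 agree on Client; apply Client→PName, Budget and equate their PName, Budget entries.
Rows 1 and 4 agree on Client; apply Client→PName, Budget and equate their PName, Budget entries.
Rows 1 and 2 agree on ProjID; apply ProjID→Start and equate their Start entries.
Rows 1 and 4 agree on ProjID; apply ProjID→Start and equate their Start entries.
Rows 1 and 2 agree on Budget; apply Budget→DeptNo and equate their DeptNo entries.
Row 1 is now all distinguished symbols — the join is lossless.

Yes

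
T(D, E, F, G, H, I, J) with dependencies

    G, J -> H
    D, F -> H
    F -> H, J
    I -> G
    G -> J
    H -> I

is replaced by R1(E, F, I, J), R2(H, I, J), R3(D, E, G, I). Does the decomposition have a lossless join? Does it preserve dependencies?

Lossless test (chase): Rows 1 and 2 agree on I; apply I→G and equate their G entries. Rows 1 and 3 agree on I; apply I→G and equate their G entries. Rows 1 and 3 agree on G; apply G→J and equate their J entries. Rows 1 and 2 agree on G, J; apply G, J→H and equate their H entries. Rows 1 and 3 agree on G, J; apply G, J→H and equate their H entries. No row becomes fully distinguished — the join is lossy.
Dependency preservation: G, J → H; D, F → H; F → H, J; G → J are not contained in any single fragment, but the restricted closure of each left-hand side across the fragments still reaches the right-hand side; the remaining FDs each lie inside some fragment. All dependencies are preserved.

lossy but dependency-preserving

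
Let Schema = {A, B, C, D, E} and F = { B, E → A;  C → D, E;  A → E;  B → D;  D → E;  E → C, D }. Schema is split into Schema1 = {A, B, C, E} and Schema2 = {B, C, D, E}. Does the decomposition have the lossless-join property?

Yes

Common attributes: Schema1 ∩ Schema2 = {B, C, E}.
Closure of {B, C, E}: B, E → A applies, adding A; C → D, E applies, adding D. So (B, C, E)⁺ = {A, B, C, D, E}.
This closure contains every attribute of Schema1, so Schema1 ∩ Schema2 → Schema1. The join is lossless.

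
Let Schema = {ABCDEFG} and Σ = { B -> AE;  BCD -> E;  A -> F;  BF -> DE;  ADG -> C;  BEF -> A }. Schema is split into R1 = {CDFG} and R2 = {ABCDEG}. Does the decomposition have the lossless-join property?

No

Common attributes: R1 ∩ R2 = {CDG}.
No dependency enlarges {CDG}, so (CDG)⁺ = {CDG}.
The closure contains neither all of R1 = {CDFG} nor all of R2 = {ABCDEG}, so the common attributes are not a superkey of either fragment. The join is lossy.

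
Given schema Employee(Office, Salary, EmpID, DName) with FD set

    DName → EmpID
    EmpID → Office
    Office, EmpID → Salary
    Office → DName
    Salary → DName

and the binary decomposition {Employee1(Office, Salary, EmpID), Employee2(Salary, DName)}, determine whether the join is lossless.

Yes

Common attributes: Employee1 ∩ Employee2 = {Salary}.
Closure of {Salary}: Salary → DName applies, adding DName; DName → EmpID applies, adding EmpID; EmpID → Office applies, adding Office. So (Salary)⁺ = {Office, Salary, EmpID, DName}.
This closure contains every attribute of Employee1, so Employee1 ∩ Employee2 → Employee1. The join is lossless.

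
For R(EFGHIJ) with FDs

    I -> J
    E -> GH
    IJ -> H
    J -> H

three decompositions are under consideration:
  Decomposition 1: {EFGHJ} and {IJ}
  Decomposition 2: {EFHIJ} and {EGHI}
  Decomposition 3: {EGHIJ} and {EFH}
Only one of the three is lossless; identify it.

Decomposition 2

Decomposition 1: common = {J}, closure = {HJ} → lossy.
Decomposition 2: common = {EHI}, closure = {EGHIJ} → lossless.
Decomposition 3: common = {EH}, closure = {EGH} → lossy.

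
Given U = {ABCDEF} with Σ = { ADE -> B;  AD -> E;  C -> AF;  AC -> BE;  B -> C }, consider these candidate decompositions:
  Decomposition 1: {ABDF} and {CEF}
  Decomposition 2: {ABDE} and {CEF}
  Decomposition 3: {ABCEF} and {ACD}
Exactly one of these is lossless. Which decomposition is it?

Decomposition 3

Decomposition 1: common = {F}, closure = {F} → lossy.
Decomposition 2: common = {E}, closure = {E} → lossy.
Decomposition 3: common = {AC}, closure = {ABCEF} → lossless.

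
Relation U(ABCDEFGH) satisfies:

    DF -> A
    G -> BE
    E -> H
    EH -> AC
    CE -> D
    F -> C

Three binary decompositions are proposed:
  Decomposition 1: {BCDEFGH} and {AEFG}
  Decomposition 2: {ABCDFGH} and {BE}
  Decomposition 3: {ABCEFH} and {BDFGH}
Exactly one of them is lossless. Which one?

Decomposition 1: common = {EFG}, closure = {ABCDEFGH} → lossless.
Decomposition 2: common = {B}, closure = {B} → lossy.
Decomposition 3: common = {BFH}, closure = {BCFH} → lossy.

Decomposition 1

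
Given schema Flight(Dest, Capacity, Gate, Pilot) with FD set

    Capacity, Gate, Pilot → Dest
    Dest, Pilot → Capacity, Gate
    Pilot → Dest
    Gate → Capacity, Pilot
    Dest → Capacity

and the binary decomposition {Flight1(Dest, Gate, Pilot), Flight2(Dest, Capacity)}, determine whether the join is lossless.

Yes

Common attributes: Flight1 ∩ Flight2 = {Dest}.
Closure of {Dest}: Dest → Capacity applies, adding Capacity. So (Dest)⁺ = {Dest, Capacity}.
This closure contains every attribute of Flight2, so Flight1 ∩ Flight2 → Flight2. The join is lossless.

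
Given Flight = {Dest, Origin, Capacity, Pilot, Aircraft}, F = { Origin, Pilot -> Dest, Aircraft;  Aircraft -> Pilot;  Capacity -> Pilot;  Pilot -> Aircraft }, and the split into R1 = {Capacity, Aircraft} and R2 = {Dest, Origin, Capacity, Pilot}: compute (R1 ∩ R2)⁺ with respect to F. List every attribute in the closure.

R1 ∩ R2 = {Capacity}.
Capacity → Pilot applies, adding Pilot
Pilot → Aircraft applies, adding Aircraft
Closure: {Capacity, Pilot, Aircraft}.

Capacity, Pilot, Aircraft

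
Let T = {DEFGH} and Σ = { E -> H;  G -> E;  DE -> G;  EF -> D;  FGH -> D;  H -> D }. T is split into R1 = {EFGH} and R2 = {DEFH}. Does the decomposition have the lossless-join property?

Yes

Common attributes: R1 ∩ R2 = {EFH}.
Closure of {EFH}: EF → D applies, adding D; DE → G applies, adding G. So (EFH)⁺ = {DEFGH}.
This closure contains every attribute of R1, so R1 ∩ R2 → R1. The join is lossless.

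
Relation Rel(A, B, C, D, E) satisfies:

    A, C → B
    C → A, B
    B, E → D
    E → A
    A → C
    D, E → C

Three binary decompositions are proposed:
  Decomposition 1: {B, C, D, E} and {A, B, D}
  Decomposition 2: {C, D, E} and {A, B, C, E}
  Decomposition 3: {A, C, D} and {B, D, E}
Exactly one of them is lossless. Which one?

Decomposition 1: common = {B, D}, closure = {B, D} → lossy.
Decomposition 2: common = {C, E}, closure = {A, B, C, D, E} → lossless.
Decomposition 3: common = {D}, closure = {D} → lossy.

Decomposition 2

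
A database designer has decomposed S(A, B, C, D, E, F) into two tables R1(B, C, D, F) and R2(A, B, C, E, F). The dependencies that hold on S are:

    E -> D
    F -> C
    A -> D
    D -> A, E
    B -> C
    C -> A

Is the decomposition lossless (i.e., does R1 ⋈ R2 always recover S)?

Common attributes: R1 ∩ R2 = {B, C, F}.
Closure of {B, C, F}: C → A applies, adding A; A → D applies, adding D; D → A, E applies, adding E. So (B, C, F)⁺ = {A, B, C, D, E, F}.
This closure contains every attribute of R1, so R1 ∩ R2 → R1. The join is lossless.

Yes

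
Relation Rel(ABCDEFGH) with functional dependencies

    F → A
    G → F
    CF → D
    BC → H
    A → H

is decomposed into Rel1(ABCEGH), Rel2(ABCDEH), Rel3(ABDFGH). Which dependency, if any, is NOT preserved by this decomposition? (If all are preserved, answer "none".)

CF → D

Check CF → D: no single fragment contains all of {CDF}, and the restricted closure of {CF} across the fragments never reaches {D}.
F → A is preserved.
G → F is preserved.
BC → H is preserved.
A → H is preserved.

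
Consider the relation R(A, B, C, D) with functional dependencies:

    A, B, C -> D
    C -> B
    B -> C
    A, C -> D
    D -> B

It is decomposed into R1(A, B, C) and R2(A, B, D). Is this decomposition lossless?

Yes

Common attributes: R1 ∩ R2 = {A, B}.
Closure of {A, B}: B → C applies, adding C; A, C → D applies, adding D. So (A, B)⁺ = {A, B, C, D}.
This closure contains every attribute of R1, so R1 ∩ R2 → R1. The join is lossless.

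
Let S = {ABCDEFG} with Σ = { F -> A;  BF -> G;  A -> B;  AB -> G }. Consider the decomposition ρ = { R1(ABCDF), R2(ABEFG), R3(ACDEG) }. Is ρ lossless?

No

Chase test. Columns are ABCDEFG; row i has aⱼ where attribute j ∈ Ri, else bᵢⱼ.
Initial tableau (one row per fragment):
  row 1: a1 a2 a3 a4 b15 a6 b17
  row 2: a1 a2 b23 b24 a5 a6 a7
  row 3: a1 b32 a3 a4 a5 b36 a7
Rows 1 and 2 agree on BF; apply BF→G and equate their G entries.
Rows 1 and 3 agree on A; apply A→B and equate their B entries.
No row becomes fully distinguished — the join is lossy.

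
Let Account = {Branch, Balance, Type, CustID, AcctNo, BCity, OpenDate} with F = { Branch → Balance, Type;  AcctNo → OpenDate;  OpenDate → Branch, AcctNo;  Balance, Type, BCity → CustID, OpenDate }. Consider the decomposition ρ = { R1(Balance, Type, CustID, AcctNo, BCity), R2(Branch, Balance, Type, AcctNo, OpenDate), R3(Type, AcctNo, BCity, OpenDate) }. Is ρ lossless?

Chase test. Columns are Branch, Balance, Type, CustID, AcctNo, BCity, OpenDate; row i has aⱼ where attribute j ∈ Ri, else bᵢⱼ.
Initial tableau (one row per fragment):
  row 1: b11 a2 a3 a4 a5 a6 b17
  row 2: a1 a2 a3 b24 a5 b26 a7
  row 3: b31 b32 a3 b34 a5 a6 a7
Rows 1 and 2 agree on AcctNo; apply AcctNo→OpenDate and equate their OpenDate entries.
Rows 1 and 2 agree on OpenDate; apply OpenDate→Branch, AcctNo and equate their Branch, AcctNo entries.
Rows 1 and 3 agree on OpenDate; apply OpenDate→Branch, AcctNo and equate their Branch, AcctNo entries.
Rows 1 and 3 agree on Branch; apply Branch→Balance, Type and equate their Balance, Type entries.
Rows 1 and 3 agree on Balance, Type, BCity; apply Balance, Type, BCity→CustID, OpenDate and equate their CustID, OpenDate entries.
Row 1 is now all distinguished symbols — the join is lossless.

Yes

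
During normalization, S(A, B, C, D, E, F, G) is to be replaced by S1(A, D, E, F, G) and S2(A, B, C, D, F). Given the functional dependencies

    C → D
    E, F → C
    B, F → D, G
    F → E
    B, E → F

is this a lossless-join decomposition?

No

Common attributes: S1 ∩ S2 = {A, D, F}.
Closure of {A, D, F}: F → E applies, adding E; E, F → C applies, adding C. So (A, D, F)⁺ = {A, C, D, E, F}.
The closure contains neither all of S1 = {A, D, E, F, G} nor all of S2 = {A, B, C, D, F}, so the common attributes are not a superkey of either fragment. The join is lossy.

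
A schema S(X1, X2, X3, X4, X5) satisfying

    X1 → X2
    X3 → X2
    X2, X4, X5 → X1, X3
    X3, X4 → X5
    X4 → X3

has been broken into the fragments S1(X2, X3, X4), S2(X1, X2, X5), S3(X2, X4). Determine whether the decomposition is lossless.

No

Chase test. Columns are X1, X2, X3, X4, X5; row i has aⱼ where attribute j ∈ Si, else bᵢⱼ.
Initial tableau (one row per fragment):
  row 1: b11 a2 a3 a4 b15
  row 2: a1 a2 b23 b24 a5
  row 3: b31 a2 b33 a4 b35
Rows 1 and 3 agree on X4; apply X4→X3 and equate their X3 entries.
Rows 1 and 3 agree on X3, X4; apply X3, X4→X5 and equate their X5 entries.
Rows 1 and 3 agree on X2, X4, X5; apply X2, X4, X5→X1, X3 and equate their X1, X3 entries.
No row becomes fully distinguished — the join is lossy.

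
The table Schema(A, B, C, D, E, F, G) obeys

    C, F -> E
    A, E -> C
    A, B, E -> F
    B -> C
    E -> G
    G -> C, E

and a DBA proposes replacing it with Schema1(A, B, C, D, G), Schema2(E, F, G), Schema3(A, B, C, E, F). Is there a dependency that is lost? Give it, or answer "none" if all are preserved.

C, F → E lies within Schema3.
A, E → C lies within Schema3.
A, B, E → F lies within Schema3.
B → C lies within Schema1.
E → G lies within Schema2.
G → C, E: restricted closure across fragments reaches C, E.
Every dependency is enforceable on the fragments, so the decomposition is dependency-preserving.

none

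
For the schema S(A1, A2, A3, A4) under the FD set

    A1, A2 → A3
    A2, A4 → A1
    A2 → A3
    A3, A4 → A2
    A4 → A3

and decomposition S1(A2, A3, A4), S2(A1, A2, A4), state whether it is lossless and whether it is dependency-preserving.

lossless and dependency-preserving

Lossless test: (A2, A4)⁺ = {A1, A2, A3, A4}, which contains all of one fragment — lossless.
Dependency preservation: A1, A2 → A3 is not contained in any single fragment, but the restricted closure of its left-hand side across the fragments still reaches the right-hand side; the remaining FDs each lie inside some fragment. All dependencies are preserved.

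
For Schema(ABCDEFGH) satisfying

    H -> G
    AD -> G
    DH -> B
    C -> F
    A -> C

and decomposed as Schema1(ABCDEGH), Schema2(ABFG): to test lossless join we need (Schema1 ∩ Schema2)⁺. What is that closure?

ABCFG

Schema1 ∩ Schema2 = {ABG}.
A → C applies, adding C
C → F applies, adding F
Closure: {ABCFG}.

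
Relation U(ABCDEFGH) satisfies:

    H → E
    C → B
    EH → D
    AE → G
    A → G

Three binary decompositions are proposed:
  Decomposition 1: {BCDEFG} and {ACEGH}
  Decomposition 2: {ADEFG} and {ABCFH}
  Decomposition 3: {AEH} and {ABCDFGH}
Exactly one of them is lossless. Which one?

Decomposition 1: common = {CEG}, closure = {BCEG} → lossy.
Decomposition 2: common = {AF}, closure = {AFG} → lossy.
Decomposition 3: common = {AH}, closure = {ADEGH} → lossless.

Decomposition 3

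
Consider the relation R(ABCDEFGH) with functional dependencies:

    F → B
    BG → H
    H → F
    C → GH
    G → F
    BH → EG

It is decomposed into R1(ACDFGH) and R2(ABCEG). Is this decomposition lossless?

Common attributes: R1 ∩ R2 = {ACG}.
Closure of {ACG}: C → GH applies, adding H; G → F applies, adding F; F → B applies, adding B; BH → EG applies, adding E. So (ACG)⁺ = {ABCEFGH}.
This closure contains every attribute of R2, so R1 ∩ R2 → R2. The join is lossless.

Yes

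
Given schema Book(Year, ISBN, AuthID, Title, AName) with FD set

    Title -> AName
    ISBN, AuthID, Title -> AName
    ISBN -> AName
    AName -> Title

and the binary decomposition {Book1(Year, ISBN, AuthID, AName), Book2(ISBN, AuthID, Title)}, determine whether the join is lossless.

Yes

Common attributes: Book1 ∩ Book2 = {ISBN, AuthID}.
Closure of {ISBN, AuthID}: ISBN → AName applies, adding AName; AName → Title applies, adding Title. So (ISBN, AuthID)⁺ = {ISBN, AuthID, Title, AName}.
This closure contains every attribute of Book2, so Book1 ∩ Book2 → Book2. The join is lossless.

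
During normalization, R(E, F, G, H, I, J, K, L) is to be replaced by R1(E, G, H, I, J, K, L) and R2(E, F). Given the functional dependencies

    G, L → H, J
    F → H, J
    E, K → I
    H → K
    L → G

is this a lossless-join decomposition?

No

Common attributes: R1 ∩ R2 = {E}.
No dependency enlarges {E}, so (E)⁺ = {E}.
The closure contains neither all of R1 = {E, G, H, I, J, K, L} nor all of R2 = {E, F}, so the common attributes are not a superkey of either fragment. The join is lossy.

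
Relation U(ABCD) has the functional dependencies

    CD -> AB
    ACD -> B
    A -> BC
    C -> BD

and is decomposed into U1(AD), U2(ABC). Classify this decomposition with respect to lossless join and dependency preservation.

Lossless test: (A)⁺ = {ABCD}, which contains all of one fragment — lossless.
Dependency preservation: CD → AB; ACD → B; C → BD are not contained in any single fragment, but the restricted closure of each left-hand side across the fragments still reaches the right-hand side; the remaining FDs each lie inside some fragment. All dependencies are preserved.

lossless and dependency-preserving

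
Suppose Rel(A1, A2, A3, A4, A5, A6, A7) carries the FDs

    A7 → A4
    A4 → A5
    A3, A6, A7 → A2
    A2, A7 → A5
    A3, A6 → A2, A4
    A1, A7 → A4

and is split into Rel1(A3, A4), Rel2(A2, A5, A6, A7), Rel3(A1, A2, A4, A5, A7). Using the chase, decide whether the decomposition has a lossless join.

Chase test. Columns are A1, A2, A3, A4, A5, A6, A7; row i has aⱼ where attribute j ∈ Reli, else bᵢⱼ.
Initial tableau (one row per fragment):
  row 1: b11 b12 a3 a4 b15 b16 b17
  row 2: b21 a2 b23 b24 a5 a6 a7
  row 3: a1 a2 b33 a4 a5 b36 a7
Rows 2 and 3 agree on A7; apply A7→A4 and equate their A4 entries.
Rows 1 and 2 agree on A4; apply A4→A5 and equate their A5 entries.
No row becomes fully distinguished — the join is lossy.

No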